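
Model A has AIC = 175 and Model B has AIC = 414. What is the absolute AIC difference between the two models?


|AIC_A - AIC_B| = |175 - 414| = 239.
Model A is preferred (lower AIC).

239


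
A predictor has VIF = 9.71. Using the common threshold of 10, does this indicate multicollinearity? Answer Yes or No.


Check: VIF = 9.71 vs threshold = 10.
Since 9.71 < 10, the answer is No.

No


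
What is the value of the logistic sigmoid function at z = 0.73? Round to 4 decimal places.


exp(-0.7300) = 0.4819.
1 + exp(-z) = 1.4819.
sigmoid = 1/1.4819 = 0.6748.

0.6748


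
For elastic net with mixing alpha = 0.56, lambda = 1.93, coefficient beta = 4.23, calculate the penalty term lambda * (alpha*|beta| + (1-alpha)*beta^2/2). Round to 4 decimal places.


Compute:
L1 = 0.56 * 4.23 = 2.3688.
L2 = 0.44 * 4.23^2 / 2 = 3.9364.
Penalty = 1.93 * (2.3688 + 3.9364) = 12.1691.

12.1691


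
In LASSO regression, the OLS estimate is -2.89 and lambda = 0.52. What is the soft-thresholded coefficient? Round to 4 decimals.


|beta_OLS| = 2.89.
lambda = 0.52.
Since |beta| > lambda, coefficient = sign(beta)*(|beta| - lambda) = -2.3700.
Result = -2.3700.

-2.3700


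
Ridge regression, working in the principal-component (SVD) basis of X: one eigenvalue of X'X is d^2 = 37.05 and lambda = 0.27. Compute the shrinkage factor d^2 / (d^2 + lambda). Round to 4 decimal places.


Compute the denominator: 37.05 + 0.27 = 37.3200.
Shrinkage factor = 37.05 / 37.3200 = 0.9928.

0.9928


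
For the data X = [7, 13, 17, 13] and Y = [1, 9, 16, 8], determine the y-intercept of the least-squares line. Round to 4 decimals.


The slope is b1 = 1.4706.
Sample means are xbar = 12.5000 and ybar = 8.5000.
Intercept: b0 = 8.5000 - (1.4706)(12.5000) = -9.8824.

-9.8824


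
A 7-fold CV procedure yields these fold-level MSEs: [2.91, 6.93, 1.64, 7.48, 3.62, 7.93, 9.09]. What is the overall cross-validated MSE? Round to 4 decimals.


Total MSE across folds = 39.6000.
CV-MSE = 39.6000/7 = 5.6571.

5.6571


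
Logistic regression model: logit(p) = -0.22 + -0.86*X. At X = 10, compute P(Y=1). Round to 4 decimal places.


Compute z = -0.22 + (-0.86)(10) = -8.8200.
exp(-z) = 6768.2646.
P = 1/(1 + 6768.2646) = 0.0001.

0.0001


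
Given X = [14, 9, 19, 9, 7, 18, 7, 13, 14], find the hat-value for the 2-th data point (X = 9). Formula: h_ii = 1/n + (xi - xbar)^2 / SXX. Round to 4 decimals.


n = 9, xbar = 12.2222.
SXX = sum((xi - xbar)^2) = 161.5556.
h = 1/9 + (9 - 12.2222)^2 / 161.5556 = 0.1754.

0.1754


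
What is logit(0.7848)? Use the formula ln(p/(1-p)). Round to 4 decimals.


1 - p = 0.2152.
p/(1-p) = 3.6468.
logit = ln(3.6468) = 1.2939.

1.2939


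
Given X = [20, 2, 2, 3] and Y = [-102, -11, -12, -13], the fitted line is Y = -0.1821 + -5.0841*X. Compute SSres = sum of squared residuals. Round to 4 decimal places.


Predicted values from Y = -0.1821 + -5.0841*X.
Residuals: [-0.1359, -0.6497, -1.6497, 2.4344].
SSres = 9.0884.

9.0884


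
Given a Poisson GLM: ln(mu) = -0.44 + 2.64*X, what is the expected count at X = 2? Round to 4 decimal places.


Linear predictor: eta = -0.44 + (2.64)(2) = 4.8400.
Expected count: mu = exp(4.8400) = 126.4694.

126.4694


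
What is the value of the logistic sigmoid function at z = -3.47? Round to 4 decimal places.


Compute exp(3.4700) = 32.1367.
Sigmoid = 1 / (1 + 32.1367) = 1 / 33.1367 = 0.0302.

0.0302


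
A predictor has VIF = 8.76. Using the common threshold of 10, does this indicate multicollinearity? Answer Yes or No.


The threshold is 10.
VIF = 8.76 is < 10.
Multicollinearity indication: No.

No


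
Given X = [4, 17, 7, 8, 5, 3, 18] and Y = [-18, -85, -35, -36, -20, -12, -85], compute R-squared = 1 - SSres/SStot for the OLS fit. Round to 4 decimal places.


Fit the OLS line: b0 = 2.8816, b1 = -5.0189.
SSres = 27.3476.
SStot = 5741.7143.
R^2 = 1 - 27.3476/5741.7143 = 0.9952.

0.9952


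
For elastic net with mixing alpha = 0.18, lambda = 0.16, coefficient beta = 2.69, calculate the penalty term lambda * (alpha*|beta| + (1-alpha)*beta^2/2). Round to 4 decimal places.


L1 component = 0.18 * |2.69| = 0.4842.
L2 component = 0.82 * 2.69^2 / 2 = 2.9668.
Penalty = 0.16 * (0.4842 + 2.9668) = 0.16 * 3.4510 = 0.5522.

0.5522


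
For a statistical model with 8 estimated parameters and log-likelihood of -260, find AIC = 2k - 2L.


Compute:
2k = 2*8 = 16.
-2*loglik = -2*(-260) = 520.
AIC = 16 + 520 = 536.

536


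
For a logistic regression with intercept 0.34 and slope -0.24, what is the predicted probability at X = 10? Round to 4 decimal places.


Linear predictor: z = 0.34 + -0.24 * 10 = -2.0600.
P = 1/(1 + exp(2.0600)) = 1/(1 + 7.8460) = 0.1130.

0.1130


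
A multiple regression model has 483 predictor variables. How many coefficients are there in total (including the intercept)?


Each predictor gets one coefficient, plus one intercept.
Total parameters = 483 + 1 = 484.

484


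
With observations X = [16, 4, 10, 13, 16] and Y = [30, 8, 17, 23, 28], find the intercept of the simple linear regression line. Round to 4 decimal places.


First find the slope: b1 = 1.7679.
Means: xbar = 11.8000, ybar = 21.2000.
b0 = ybar - b1 * xbar = 21.2000 - 1.7679 * 11.8000 = 0.3393.

0.3393


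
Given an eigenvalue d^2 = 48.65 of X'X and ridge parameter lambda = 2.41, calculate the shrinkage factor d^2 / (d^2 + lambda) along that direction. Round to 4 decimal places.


Compute the denominator: 48.65 + 2.41 = 51.0600.
Shrinkage factor = 48.65 / 51.0600 = 0.9528.

0.9528


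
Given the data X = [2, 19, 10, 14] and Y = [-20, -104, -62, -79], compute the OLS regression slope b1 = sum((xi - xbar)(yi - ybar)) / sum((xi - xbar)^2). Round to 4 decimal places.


The sample means are xbar = 11.2500 and ybar = -66.2500.
Compute S_xx = 154.7500 and S_xy = -760.7500.
Slope b1 = S_xy / S_xx = -760.7500 / 154.7500 = -4.9160.

-4.9160


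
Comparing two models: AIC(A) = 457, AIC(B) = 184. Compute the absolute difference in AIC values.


Compute |457 - 184| = 273.
Model B has the smaller AIC.

273


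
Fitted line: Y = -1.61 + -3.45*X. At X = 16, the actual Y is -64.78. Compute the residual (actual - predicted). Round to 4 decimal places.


Fitted value at X = 16 is yhat = -1.61 + -3.45*16 = -56.8100.
Residual = -64.78 - -56.8100 = -7.9700.

-7.9700


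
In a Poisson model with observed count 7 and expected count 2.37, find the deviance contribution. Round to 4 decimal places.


y/mu = 7/2.37 = 2.953586 (approx.), and ln(7/2.37) = 1.083020.
y * ln(y/mu) = 7 * 1.083020 = 7.581140.
y - mu = 4.63.
D = 2 * (7.581140 - 4.63) = 5.902280, which rounds to 5.9023.

5.9023


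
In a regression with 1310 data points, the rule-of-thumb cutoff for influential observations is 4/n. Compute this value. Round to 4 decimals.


The threshold is 4/n.
4/1310 = 0.0031.

0.0031


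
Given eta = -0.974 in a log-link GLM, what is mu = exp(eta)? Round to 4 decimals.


Apply the inverse link:
mu = e^-0.974 = 0.3776.

0.3776


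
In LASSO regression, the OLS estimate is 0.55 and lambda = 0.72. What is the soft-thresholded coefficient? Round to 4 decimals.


|beta_OLS| = 0.55.
lambda = 0.72.
Since |beta| <= lambda, the coefficient is set to 0.
Result = 0.0000.

0.0000


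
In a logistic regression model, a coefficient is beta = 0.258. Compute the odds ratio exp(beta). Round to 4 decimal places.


Odds ratio = exp(beta) = exp(0.258).
= 1.2943.

1.2943


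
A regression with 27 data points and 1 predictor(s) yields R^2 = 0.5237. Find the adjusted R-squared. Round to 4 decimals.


Plug in: Adj R^2 = 1 - (1 - 0.5237) * 26/25.
= 1 - 0.4763 * 26/25
= 1 - 12.3838 / 25
= 1 - 0.4954 = 0.5046.

0.5046


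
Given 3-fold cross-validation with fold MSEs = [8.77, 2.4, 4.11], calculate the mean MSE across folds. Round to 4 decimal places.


Total MSE across folds = 15.2800.
CV-MSE = 15.2800/3 = 5.0933.

5.0933


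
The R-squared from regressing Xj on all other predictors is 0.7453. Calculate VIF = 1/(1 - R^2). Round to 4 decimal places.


VIF = 1 / (1 - 0.7453).
= 1 / 0.2547 = 3.9262.

3.9262


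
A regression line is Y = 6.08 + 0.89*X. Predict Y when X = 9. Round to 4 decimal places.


Predicted value:
Y = 6.08 + (0.89)(9) = 6.08 + 8.0100 = 14.0900.

14.0900


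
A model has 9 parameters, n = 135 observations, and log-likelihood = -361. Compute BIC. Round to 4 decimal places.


ln(135) = 4.905275.
k * ln(n) = 9 * 4.905275 = 44.147475.
-2L = 722.
BIC = 44.147475 + 722 = 766.147475, which rounds to 766.1475.

766.1475


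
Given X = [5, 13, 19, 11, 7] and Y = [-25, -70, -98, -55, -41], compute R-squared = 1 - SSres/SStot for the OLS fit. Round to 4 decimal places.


After computing the OLS fit (b0=-1.8833, b1=-5.0833):
SSres = 29.9667, SStot = 3130.8000.
R^2 = 1 - 29.9667/3130.8000 = 0.9904.

0.9904


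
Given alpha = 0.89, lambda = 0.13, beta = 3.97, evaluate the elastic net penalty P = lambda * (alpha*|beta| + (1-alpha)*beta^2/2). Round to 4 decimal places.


Compute:
L1 = 0.89 * 3.97 = 3.5333.
L2 = 0.11 * 3.97^2 / 2 = 0.8668.
Penalty = 0.13 * (3.5333 + 0.8668) = 0.5720.

0.5720


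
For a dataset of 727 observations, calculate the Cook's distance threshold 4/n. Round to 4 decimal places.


Cook's distance cutoff = 4/n = 4/727.
= 0.0055.

0.0055


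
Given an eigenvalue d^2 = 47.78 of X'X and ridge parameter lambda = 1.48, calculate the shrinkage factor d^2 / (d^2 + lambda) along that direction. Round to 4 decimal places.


d^2 + lambda = 47.78 + 1.48 = 49.2600.
Shrinkage factor = 47.78/49.2600 = 0.9700.

0.9700


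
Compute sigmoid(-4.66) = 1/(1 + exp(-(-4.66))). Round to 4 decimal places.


Compute exp(4.6600) = 105.6361.
Sigmoid = 1 / (1 + 105.6361) = 1 / 106.6361 = 0.0094.

0.0094


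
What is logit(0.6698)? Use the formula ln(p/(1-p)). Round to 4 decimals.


1 - p = 0.3302.
p/(1-p) = 2.0285.
logit = ln(2.0285) = 0.7073.

0.7073


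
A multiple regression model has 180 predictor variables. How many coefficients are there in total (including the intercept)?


Including the intercept, the model has 180 predictor coefficients + 1 intercept.
Total = 181.

181


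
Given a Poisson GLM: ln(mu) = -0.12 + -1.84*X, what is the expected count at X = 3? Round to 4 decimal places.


eta = -0.12 + -1.84 * 3 = -5.6400.
mu = exp(-5.6400) = 0.0036.

0.0036


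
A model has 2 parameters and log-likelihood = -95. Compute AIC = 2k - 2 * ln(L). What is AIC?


AIC = 2k - 2*loglik = 2(2) - 2(-95).
= 4 + 190 = 194.

194


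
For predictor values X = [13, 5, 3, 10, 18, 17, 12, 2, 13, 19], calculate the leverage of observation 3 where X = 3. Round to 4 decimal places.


Mean of X: xbar = 11.2000.
SXX = 339.6000.
For X = 3: h = 1/10 + (3 - 11.2000)^2/339.6000 = 0.2980.

0.2980


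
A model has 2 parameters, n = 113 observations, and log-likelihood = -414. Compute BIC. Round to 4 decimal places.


k * ln(n) = 2 * ln(113) = 2 * 4.727388 = 9.454776.
-2 * loglik = -2 * (-414) = 828.
BIC = 9.454776 + 828 = 837.454776, which rounds to 837.4548.

837.4548


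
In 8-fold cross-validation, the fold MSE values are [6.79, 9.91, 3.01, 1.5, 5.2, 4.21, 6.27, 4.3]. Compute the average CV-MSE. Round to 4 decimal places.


Add all fold MSEs: 41.1900.
Divide by k = 8: 41.1900/8 = 5.1488.

5.1488


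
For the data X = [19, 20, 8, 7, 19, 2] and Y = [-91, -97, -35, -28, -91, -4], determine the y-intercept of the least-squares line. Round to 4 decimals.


The slope is b1 = -5.1642.
Sample means are xbar = 12.5000 and ybar = -57.6667.
Intercept: b0 = -57.6667 - (-5.1642)(12.5000) = 6.8856.

6.8856


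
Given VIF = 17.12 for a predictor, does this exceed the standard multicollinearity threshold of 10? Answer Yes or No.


Compare VIF = 17.12 to the threshold of 10.
17.12 >= 10, so the answer is Yes.

Yes


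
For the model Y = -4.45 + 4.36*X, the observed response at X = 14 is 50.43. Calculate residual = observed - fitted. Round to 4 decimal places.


Compute yhat = -4.45 + (4.36)(14) = 56.5900.
Residual = actual - predicted = 50.43 - 56.5900 = -6.1600.

-6.1600


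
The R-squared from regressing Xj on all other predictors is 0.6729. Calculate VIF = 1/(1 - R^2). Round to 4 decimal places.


Denominator: 1 - 0.6729 = 0.3271.
VIF = 1 / 0.3271 = 3.0572.

3.0572


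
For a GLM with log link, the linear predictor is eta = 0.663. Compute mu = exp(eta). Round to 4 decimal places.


Apply the inverse link:
mu = e^0.663 = 1.9406.

1.9406


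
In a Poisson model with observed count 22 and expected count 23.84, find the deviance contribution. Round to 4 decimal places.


First: ln(22/23.84) = -0.080322.
Then: 22 * -0.080322 = -1.767084.
y - mu = 22 - 23.84 = -1.84.
D = 2(-1.767084 - -1.84) = 0.145832, which rounds to 0.1458.

0.1458


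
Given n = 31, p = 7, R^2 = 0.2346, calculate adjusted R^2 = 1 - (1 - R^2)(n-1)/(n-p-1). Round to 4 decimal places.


Plug in: Adj R^2 = 1 - (1 - 0.2346) * 30/23.
= 1 - 0.7654 * 30/23
= 1 - 22.9620 / 23
= 1 - 0.9983 = 0.0017.

0.0017


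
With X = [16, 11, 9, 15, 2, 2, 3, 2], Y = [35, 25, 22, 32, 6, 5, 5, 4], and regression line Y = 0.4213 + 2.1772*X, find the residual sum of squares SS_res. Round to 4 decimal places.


Predicted values from Y = 0.4213 + 2.1772*X.
Residuals: [-0.2565, 0.6295, 1.9839, -1.0793, 1.2243, 0.2243, -1.9529, -0.7757].
SSres = 11.5276.

11.5276


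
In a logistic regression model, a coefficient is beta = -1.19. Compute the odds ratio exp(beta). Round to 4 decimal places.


The odds ratio is computed as:
OR = e^(-1.19) = 0.3042.

0.3042


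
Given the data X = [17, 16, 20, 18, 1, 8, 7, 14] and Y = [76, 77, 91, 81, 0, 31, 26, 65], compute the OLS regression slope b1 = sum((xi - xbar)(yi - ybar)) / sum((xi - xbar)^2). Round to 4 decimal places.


The sample means are xbar = 12.6250 and ybar = 55.8750.
Compute S_xx = 303.8750 and S_xy = 1498.6250.
Slope b1 = S_xy / S_xx = 1498.6250 / 303.8750 = 4.9317.

4.9317


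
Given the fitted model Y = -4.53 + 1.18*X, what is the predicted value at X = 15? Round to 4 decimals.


Substitute X = 15 into the equation:
Y = -4.53 + 1.18 * 15 = -4.53 + 17.7000 = 13.1700.

13.1700


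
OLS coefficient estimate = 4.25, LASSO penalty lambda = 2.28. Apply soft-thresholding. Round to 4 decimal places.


Absolute value: |4.25| = 4.25.
Compare to lambda = 2.28.
Since |beta| > lambda, coefficient = sign(beta)*(|beta| - lambda) = 1.9700.

1.9700


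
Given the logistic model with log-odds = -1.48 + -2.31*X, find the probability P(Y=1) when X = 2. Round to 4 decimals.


Compute z = -1.48 + (-2.31)(2) = -6.1000.
exp(-z) = 445.8578.
P = 1/(1 + 445.8578) = 0.0022.

0.0022


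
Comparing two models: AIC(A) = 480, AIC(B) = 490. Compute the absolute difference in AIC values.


Absolute difference = |480 - 490| = 10.
The model with lower AIC (A) is preferred.

10


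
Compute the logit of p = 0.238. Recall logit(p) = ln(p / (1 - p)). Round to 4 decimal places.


1 - p = 0.762.
p/(1-p) = 0.3123.
logit = ln(0.3123) = -1.1637.

-1.1637


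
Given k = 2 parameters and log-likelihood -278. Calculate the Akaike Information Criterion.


Compute:
2k = 2*2 = 4.
-2*loglik = -2*(-278) = 556.
AIC = 4 + 556 = 560.

560


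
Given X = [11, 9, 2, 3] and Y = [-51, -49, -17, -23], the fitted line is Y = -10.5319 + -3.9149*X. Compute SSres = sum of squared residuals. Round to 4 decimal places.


For each point, residual = actual - predicted.
Residuals: [2.5958, -3.2340, 1.3617, -0.7234].
Sum of squared residuals = 19.5745.

19.5745


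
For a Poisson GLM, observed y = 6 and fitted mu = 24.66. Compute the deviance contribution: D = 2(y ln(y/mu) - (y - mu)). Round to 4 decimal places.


Compute y*ln(y/mu) = 6*ln(6/24.66) = 6*-1.413423 = -8.480538.
y - mu = -18.66.
D = 2*(-8.480538 - (-18.66)) = 20.358924, which rounds to 20.3589.

20.3589


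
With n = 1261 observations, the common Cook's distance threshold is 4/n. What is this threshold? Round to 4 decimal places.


Using the rule of thumb:
Threshold = 4 / 1261 = 0.0032.

0.0032


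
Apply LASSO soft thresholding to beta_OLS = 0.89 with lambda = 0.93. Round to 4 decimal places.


|beta_OLS| = 0.89.
lambda = 0.93.
Since |beta| <= lambda, the coefficient is set to 0.
Result = 0.0000.

0.0000


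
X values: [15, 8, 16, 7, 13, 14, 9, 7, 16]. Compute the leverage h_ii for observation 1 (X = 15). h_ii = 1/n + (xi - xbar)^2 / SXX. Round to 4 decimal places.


Mean of X: xbar = 11.6667.
SXX = 120.0000.
For X = 15: h = 1/9 + (15 - 11.6667)^2/120.0000 = 0.2037.

0.2037


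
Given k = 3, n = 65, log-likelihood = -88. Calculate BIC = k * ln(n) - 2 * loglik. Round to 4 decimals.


Compute k*ln(n) = 3*ln(65) = 3*4.174387 = 12.523161.
Then -2*loglik = 176.
BIC = 12.523161 + 176 = 188.523161, which rounds to 188.5232.

188.5232


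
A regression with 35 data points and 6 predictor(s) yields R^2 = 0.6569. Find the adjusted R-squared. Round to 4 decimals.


Using the formula:
(1 - 0.6569) = 0.3431.
Multiply by 34/28: 0.3431 * 34 = 11.6654, then 11.6654 / 28 = 0.4166.
Adj R^2 = 1 - 0.4166 = 0.5834.

0.5834


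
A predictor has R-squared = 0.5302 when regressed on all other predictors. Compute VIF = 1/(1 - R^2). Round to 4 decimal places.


VIF = 1 / (1 - 0.5302).
= 1 / 0.4698 = 2.1286.

2.1286


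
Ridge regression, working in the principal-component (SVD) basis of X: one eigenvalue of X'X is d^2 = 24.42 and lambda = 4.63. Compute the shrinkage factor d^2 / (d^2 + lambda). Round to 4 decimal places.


Compute the denominator: 24.42 + 4.63 = 29.0500.
Shrinkage factor = 24.42 / 29.0500 = 0.8406.

0.8406


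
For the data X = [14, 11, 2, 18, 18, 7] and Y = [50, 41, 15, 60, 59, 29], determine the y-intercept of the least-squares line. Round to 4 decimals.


Compute b1 = 2.7947 from the OLS formula.
With xbar = 11.6667 and ybar = 42.3333, the intercept is:
b0 = 42.3333 - 2.7947 * 11.6667 = 9.7285.

9.7285


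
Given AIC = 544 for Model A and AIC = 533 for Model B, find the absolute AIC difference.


Compute |544 - 533| = 11.
Model B has the smaller AIC.

11


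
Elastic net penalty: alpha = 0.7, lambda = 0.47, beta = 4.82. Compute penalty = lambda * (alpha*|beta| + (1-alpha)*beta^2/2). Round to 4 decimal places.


L1 component = 0.7 * |4.82| = 3.3740.
L2 component = 0.3 * 4.82^2 / 2 = 3.4849.
Penalty = 0.47 * (3.3740 + 3.4849) = 0.47 * 6.8589 = 3.2237.

3.2237


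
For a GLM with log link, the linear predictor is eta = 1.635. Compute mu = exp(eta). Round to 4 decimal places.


mu = exp(eta) = exp(1.635).
= 5.1295.

5.1295


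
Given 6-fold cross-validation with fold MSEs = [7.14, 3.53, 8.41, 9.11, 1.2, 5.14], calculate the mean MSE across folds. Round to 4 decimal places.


Add all fold MSEs: 34.5300.
Divide by k = 6: 34.5300/6 = 5.7550.

5.7550


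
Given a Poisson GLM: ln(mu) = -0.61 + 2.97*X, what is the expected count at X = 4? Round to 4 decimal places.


Linear predictor: eta = -0.61 + (2.97)(4) = 11.2700.
Expected count: mu = exp(11.2700) = 78432.9972.

78432.9972


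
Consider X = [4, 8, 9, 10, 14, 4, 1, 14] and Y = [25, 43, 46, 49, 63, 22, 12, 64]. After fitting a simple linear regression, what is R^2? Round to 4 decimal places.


The fitted line is Y = 8.3987 + 4.0127*X.
SSres = 17.9747, SStot = 2562.0000.
R^2 = 1 - SSres/SStot = 0.9930.

0.9930


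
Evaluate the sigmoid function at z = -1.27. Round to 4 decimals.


Compute exp(1.2700) = 3.5609.
Sigmoid = 1 / (1 + 3.5609) = 1 / 4.5609 = 0.2193.

0.2193


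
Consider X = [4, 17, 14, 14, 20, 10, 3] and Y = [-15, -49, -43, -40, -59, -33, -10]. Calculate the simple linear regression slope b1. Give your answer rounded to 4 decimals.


The sample means are xbar = 11.7143 and ybar = -35.5714.
Compute S_xx = 245.4286 and S_xy = -678.1429.
Slope b1 = S_xy / S_xx = -678.1429 / 245.4286 = -2.7631.

-2.7631


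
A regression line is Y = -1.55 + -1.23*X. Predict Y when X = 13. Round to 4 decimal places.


Substitute X = 13 into the equation:
Y = -1.55 + -1.23 * 13 = -1.55 + -15.9900 = -17.5400.

-17.5400


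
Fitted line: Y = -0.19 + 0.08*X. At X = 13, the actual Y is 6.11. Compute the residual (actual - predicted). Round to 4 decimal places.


Compute yhat = -0.19 + (0.08)(13) = 0.8500.
Residual = actual - predicted = 6.11 - 0.8500 = 5.2600.

5.2600


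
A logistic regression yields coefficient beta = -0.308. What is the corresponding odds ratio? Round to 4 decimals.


exp(-0.308) = 0.7349.
So the odds ratio is 0.7349.

0.7349


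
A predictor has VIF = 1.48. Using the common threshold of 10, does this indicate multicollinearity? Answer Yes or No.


Check: VIF = 1.48 vs threshold = 10.
Since 1.48 < 10, the answer is No.

No


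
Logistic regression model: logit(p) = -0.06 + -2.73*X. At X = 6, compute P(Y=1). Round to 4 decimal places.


Linear predictor: z = -0.06 + -2.73 * 6 = -16.4400.
P = 1/(1 + exp(16.4400)) = 1/(1 + 13797527.9497) = 0.0000.

0.0000


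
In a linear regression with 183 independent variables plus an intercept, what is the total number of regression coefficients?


Including the intercept, the model has 183 predictor coefficients + 1 intercept.
Total = 184.

184


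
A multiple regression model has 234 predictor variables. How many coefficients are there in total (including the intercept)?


Total coefficients = number of predictors + 1 (for the intercept).
= 234 + 1 = 235.

235


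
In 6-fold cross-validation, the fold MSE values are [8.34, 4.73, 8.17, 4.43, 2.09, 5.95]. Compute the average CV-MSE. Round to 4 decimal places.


Add all fold MSEs: 33.7100.
Divide by k = 6: 33.7100/6 = 5.6183.

5.6183


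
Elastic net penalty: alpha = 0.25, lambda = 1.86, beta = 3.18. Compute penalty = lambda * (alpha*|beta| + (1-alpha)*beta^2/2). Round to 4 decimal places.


L1 component = 0.25 * |3.18| = 0.7950.
L2 component = 0.75 * 3.18^2 / 2 = 3.7922.
Penalty = 1.86 * (0.7950 + 3.7922) = 1.86 * 4.5872 = 8.5321.

8.5321


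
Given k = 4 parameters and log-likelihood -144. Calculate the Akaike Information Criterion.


AIC = 2*4 - 2*(-144).
= 8 + 288 = 296.

296


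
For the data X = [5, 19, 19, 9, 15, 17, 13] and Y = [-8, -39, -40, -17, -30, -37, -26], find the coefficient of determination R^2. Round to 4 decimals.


The fitted line is Y = 3.5103 + -2.2842*X.
SSres = 4.2329, SStot = 874.8571.
R^2 = 1 - SSres/SStot = 0.9952.

0.9952


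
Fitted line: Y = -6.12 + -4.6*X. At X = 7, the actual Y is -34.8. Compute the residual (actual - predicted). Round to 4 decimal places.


Compute yhat = -6.12 + (-4.6)(7) = -38.3200.
Residual = actual - predicted = -34.8 - -38.3200 = 3.5200.

3.5200


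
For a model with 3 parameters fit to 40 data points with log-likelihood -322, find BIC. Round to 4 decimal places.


Compute k*ln(n) = 3*ln(40) = 3*3.688879 = 11.066637.
Then -2*loglik = 644.
BIC = 11.066637 + 644 = 655.066637, which rounds to 655.0666.

655.0666


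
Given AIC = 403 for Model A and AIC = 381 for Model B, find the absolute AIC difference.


|AIC_A - AIC_B| = |403 - 381| = 22.
Model B is preferred (lower AIC).

22


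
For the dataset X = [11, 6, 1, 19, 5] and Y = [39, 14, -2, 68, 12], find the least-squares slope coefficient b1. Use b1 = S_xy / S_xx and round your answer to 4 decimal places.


Calculate xbar = 8.4000, ybar = 26.2000.
S_xx = 191.2000, S_xy = 762.6000.
Using b1 = S_xy / S_xx = 762.6000 / 191.2000, we get b1 = 3.9885.

3.9885


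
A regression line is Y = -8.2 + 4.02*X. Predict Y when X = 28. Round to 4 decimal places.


Predicted value:
Y = -8.2 + (4.02)(28) = -8.2 + 112.5600 = 104.3600.

104.3600


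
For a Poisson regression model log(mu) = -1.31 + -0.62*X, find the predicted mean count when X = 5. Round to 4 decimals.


eta = -1.31 + -0.62 * 5 = -4.4100.
mu = exp(-4.4100) = 0.0122.

0.0122


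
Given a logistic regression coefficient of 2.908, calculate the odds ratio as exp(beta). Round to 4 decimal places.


Odds ratio = exp(beta) = exp(2.908).
= 18.3201.

18.3201


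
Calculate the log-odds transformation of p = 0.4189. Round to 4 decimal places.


Compute the odds: 0.4189/0.5811 = 0.7209.
Take the natural log: ln(0.7209) = -0.3273.

-0.3273


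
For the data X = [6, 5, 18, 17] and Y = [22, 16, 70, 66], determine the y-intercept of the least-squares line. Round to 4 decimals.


The slope is b1 = 4.0897.
Sample means are xbar = 11.5000 and ybar = 43.5000.
Intercept: b0 = 43.5000 - (4.0897)(11.5000) = -3.5310.

-3.5310


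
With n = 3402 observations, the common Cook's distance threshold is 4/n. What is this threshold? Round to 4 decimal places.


Cook's distance cutoff = 4/n = 4/3402.
= 0.0012.

0.0012


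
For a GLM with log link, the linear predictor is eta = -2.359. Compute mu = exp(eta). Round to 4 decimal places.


Apply the inverse link:
mu = e^-2.359 = 0.0945.

0.0945


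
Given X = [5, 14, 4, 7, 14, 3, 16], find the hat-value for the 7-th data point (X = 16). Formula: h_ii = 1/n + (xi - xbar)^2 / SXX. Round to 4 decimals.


n = 7, xbar = 9.0000.
SXX = sum((xi - xbar)^2) = 180.0000.
h = 1/7 + (16 - 9.0000)^2 / 180.0000 = 0.4151.

0.4151


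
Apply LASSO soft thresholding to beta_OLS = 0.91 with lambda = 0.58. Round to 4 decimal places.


|beta_OLS| = 0.91.
lambda = 0.58.
Since |beta| > lambda, coefficient = sign(beta)*(|beta| - lambda) = 0.3300.
Result = 0.3300.

0.3300


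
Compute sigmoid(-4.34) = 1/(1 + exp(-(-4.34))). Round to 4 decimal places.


Compute exp(4.3400) = 76.7075.
Sigmoid = 1 / (1 + 76.7075) = 1 / 77.7075 = 0.0129.

0.0129


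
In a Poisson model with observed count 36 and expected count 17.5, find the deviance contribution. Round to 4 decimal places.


y/mu = 36/17.5 = 2.057143 (approx.), and ln(36/17.5) = 0.721318.
y * ln(y/mu) = 36 * 0.721318 = 25.967448.
y - mu = 18.5.
D = 2 * (25.967448 - 18.5) = 14.934896, which rounds to 14.9349.

14.9349


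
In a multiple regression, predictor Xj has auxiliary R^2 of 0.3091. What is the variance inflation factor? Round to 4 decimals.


Using VIF = 1/(1 - R^2_j):
1 - 0.3091 = 0.6909.
VIF = 1.4474.

1.4474


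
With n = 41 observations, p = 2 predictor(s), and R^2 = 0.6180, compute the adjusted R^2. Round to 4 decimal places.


Plug in: Adj R^2 = 1 - (1 - 0.6180) * 40/38.
= 1 - 0.3820 * 40/38
= 1 - 15.2800 / 38
= 1 - 0.4021 = 0.5979.

0.5979


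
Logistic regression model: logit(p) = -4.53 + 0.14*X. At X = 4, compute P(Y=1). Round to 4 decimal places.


z = -4.53 + 0.14 * 4 = -3.9700.
Sigmoid: P = 1 / (1 + exp(3.9700)) = 0.0185.

0.0185


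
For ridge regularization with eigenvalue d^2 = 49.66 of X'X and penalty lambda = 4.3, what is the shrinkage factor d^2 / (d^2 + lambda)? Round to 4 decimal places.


Denominator = d^2 + lambda = 49.66 + 4.3 = 53.9600.
Shrinkage = 49.66 / 53.9600 = 0.9203.

0.9203


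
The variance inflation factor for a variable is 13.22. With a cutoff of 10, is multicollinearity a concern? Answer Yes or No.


Check: VIF = 13.22 vs threshold = 10.
Since 13.22 >= 10, the answer is Yes.

Yes


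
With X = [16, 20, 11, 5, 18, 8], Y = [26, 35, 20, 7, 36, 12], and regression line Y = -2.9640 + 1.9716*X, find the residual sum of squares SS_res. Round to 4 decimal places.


Compute predicted values, then residuals = yi - yhat_i.
Residuals: [-2.5816, -1.4680, 1.2764, 0.1060, 3.4752, -0.8088].
SSres = sum(residual^2) = 23.1913.

23.1913


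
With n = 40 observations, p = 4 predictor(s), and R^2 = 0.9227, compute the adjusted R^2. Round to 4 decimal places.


Adjusted R^2 = 1 - (1 - R^2) * (n-1)/(n-p-1).
(1 - R^2) = 0.0773.
(n-1)/(n-p-1) = 39/35.
(1 - R^2) * (n-1) = 0.0773 * 39 = 3.0147.
Divide by (n-p-1): 3.0147 / 35 = 0.0861.
Adj R^2 = 1 - 0.0861 = 0.9139.

0.9139


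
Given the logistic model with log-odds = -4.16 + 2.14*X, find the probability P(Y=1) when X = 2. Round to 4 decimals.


Linear predictor: z = -4.16 + 2.14 * 2 = 0.1200.
P = 1/(1 + exp(-0.1200)) = 1/(1 + 0.8869) = 0.5300.

0.5300


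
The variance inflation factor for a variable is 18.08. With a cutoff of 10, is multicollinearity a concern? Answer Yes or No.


Check: VIF = 18.08 vs threshold = 10.
Since 18.08 >= 10, the answer is Yes.

Yes


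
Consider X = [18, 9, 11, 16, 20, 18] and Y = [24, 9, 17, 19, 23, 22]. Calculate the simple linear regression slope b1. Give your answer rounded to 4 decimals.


First compute the means: xbar = 15.3333, ybar = 19.0000.
Then S_xx = sum((xi - xbar)^2) = 95.3333.
S_xy = sum((xi - xbar)(yi - ybar)) = 112.0000.
b1 = S_xy / S_xx = 112.0000 / 95.3333 = 1.1748.

1.1748


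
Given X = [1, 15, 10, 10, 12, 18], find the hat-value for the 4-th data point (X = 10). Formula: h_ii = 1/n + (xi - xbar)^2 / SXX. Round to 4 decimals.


n = 6, xbar = 11.0000.
SXX = sum((xi - xbar)^2) = 168.0000.
h = 1/6 + (10 - 11.0000)^2 / 168.0000 = 0.1726.

0.1726


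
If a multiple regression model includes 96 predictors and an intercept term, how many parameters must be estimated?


Total coefficients = number of predictors + 1 (for the intercept).
= 96 + 1 = 97.

97


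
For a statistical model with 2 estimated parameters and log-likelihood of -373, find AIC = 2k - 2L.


AIC = 2*2 - 2*(-373).
= 4 + 746 = 750.

750


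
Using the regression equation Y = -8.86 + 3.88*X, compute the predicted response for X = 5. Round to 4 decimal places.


Plug X = 5 into Y = -8.86 + 3.88*X:
Y = -8.86 + 19.4000 = 10.5400.

10.5400


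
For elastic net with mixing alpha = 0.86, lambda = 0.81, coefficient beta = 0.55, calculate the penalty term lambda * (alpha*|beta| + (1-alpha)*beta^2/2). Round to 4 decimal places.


L1 component = 0.86 * |0.55| = 0.4730.
L2 component = 0.14 * 0.55^2 / 2 = 0.0212.
Penalty = 0.81 * (0.4730 + 0.0212) = 0.81 * 0.4942 = 0.4003.

0.4003


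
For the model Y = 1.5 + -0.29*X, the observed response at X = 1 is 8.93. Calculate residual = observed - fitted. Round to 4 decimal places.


Compute yhat = 1.5 + (-0.29)(1) = 1.2100.
Residual = actual - predicted = 8.93 - 1.2100 = 7.7200.

7.7200


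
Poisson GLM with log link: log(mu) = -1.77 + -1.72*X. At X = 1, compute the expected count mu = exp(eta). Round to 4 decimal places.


eta = -1.77 + -1.72 * 1 = -3.4900.
mu = exp(-3.4900) = 0.0305.

0.0305


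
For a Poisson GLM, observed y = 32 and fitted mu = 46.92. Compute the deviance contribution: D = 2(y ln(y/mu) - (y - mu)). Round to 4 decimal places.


Compute y*ln(y/mu) = 32*ln(32/46.92) = 32*-0.382708 = -12.246656.
y - mu = -14.92.
D = 2*(-12.246656 - (-14.92)) = 5.346688, which rounds to 5.3467.

5.3467


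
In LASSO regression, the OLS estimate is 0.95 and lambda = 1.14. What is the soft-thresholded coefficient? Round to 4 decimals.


Check: |0.95| = 0.95 vs lambda = 1.14.
Since |beta| <= lambda, the coefficient is set to 0.
Soft-thresholded coefficient = 0.0000.

0.0000


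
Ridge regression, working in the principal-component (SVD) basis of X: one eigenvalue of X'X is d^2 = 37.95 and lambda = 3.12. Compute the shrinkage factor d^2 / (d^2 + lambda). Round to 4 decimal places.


d^2 + lambda = 37.95 + 3.12 = 41.0700.
Shrinkage factor = 37.95/41.0700 = 0.9240.

0.9240


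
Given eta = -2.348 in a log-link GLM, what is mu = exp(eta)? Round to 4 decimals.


The inverse log link gives:
mu = exp(-2.348) = 0.0956.

0.0956


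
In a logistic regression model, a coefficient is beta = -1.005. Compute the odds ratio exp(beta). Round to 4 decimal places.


The odds ratio is computed as:
OR = e^(-1.005) = 0.3660.

0.3660


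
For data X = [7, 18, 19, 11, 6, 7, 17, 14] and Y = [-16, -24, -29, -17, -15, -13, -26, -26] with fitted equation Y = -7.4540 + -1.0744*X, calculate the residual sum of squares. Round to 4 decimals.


Predicted values from Y = -7.4540 + -1.0744*X.
Residuals: [-1.0252, 2.7932, -1.1324, 2.2724, -1.0996, 1.9748, -0.2812, -3.5044].
SSres = 32.7680.

32.7680


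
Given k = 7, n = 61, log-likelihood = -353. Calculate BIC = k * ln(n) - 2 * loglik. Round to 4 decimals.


Compute k*ln(n) = 7*ln(61) = 7*4.110874 = 28.776118.
Then -2*loglik = 706.
BIC = 28.776118 + 706 = 734.776118, which rounds to 734.7761.

734.7761


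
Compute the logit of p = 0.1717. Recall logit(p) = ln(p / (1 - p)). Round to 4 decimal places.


1 - p = 0.8283.
p/(1-p) = 0.2073.
logit = ln(0.2073) = -1.5736.

-1.5736


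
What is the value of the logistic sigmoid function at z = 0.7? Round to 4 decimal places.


exp(-0.7000) = 0.4966.
1 + exp(-z) = 1.4966.
sigmoid = 1/1.4966 = 0.6682.

0.6682


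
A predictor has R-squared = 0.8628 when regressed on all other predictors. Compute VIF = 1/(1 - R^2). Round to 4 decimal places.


Denominator: 1 - 0.8628 = 0.1372.
VIF = 1 / 0.1372 = 7.2886.

7.2886


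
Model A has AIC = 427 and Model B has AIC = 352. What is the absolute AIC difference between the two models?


Compute |427 - 352| = 75.
Model B has the smaller AIC.

75


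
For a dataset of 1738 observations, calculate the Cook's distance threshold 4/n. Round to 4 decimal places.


Cook's distance cutoff = 4/n = 4/1738.
= 0.0023.

0.0023


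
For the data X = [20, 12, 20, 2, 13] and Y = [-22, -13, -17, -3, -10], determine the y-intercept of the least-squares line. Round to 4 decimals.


Compute b1 = -0.9170 from the OLS formula.
With xbar = 13.4000 and ybar = -13.0000, the intercept is:
b0 = -13.0000 - -0.9170 * 13.4000 = -0.7126.

-0.7126


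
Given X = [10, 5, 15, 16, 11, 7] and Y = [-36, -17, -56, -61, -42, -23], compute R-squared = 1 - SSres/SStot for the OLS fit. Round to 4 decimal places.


Fit the OLS line: b0 = 3.9571, b1 = -4.0429.
SSres = 5.3286.
SStot = 1530.8333.
R^2 = 1 - 5.3286/1530.8333 = 0.9965.

0.9965


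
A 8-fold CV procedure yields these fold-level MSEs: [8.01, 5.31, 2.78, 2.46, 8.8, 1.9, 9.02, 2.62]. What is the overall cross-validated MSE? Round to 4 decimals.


Total MSE across folds = 40.9000.
CV-MSE = 40.9000/8 = 5.1125.

5.1125


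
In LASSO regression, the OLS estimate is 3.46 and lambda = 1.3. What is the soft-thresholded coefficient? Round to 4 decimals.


Absolute value: |3.46| = 3.46.
Compare to lambda = 1.3.
Since |beta| > lambda, coefficient = sign(beta)*(|beta| - lambda) = 2.1600.

2.1600


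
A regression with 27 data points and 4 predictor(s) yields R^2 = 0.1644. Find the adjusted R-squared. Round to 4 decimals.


Plug in: Adj R^2 = 1 - (1 - 0.1644) * 26/22.
= 1 - 0.8356 * 26/22
= 1 - 21.7256 / 22
= 1 - 0.9875 = 0.0125.

0.0125


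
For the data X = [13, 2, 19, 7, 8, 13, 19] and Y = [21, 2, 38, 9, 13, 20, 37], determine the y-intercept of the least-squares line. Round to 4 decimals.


Compute b1 = 2.1234 from the OLS formula.
With xbar = 11.5714 and ybar = 20.0000, the intercept is:
b0 = 20.0000 - 2.1234 * 11.5714 = -4.5703.

-4.5703


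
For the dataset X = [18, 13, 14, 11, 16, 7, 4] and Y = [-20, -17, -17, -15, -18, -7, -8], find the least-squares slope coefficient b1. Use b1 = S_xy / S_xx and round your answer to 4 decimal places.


First compute the means: xbar = 11.8571, ybar = -14.5714.
Then S_xx = sum((xi - xbar)^2) = 146.8571.
S_xy = sum((xi - xbar)(yi - ybar)) = -143.5714.
b1 = S_xy / S_xx = -143.5714 / 146.8571 = -0.9776.

-0.9776


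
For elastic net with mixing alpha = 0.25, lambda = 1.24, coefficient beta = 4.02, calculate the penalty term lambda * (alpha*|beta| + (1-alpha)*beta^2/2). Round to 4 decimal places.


L1 component = 0.25 * |4.02| = 1.0050.
L2 component = 0.75 * 4.02^2 / 2 = 6.0602.
Penalty = 1.24 * (1.0050 + 6.0602) = 1.24 * 7.0652 = 8.7608.

8.7608


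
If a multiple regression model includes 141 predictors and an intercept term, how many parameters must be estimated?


Total coefficients = number of predictors + 1 (for the intercept).
= 141 + 1 = 142.

142


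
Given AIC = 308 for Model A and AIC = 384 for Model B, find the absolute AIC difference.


Absolute difference = |308 - 384| = 76.
The model with lower AIC (A) is preferred.

76


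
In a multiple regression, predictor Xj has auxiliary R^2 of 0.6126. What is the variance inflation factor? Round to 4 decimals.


Using VIF = 1/(1 - R^2_j):
1 - 0.6126 = 0.3874.
VIF = 2.5813.

2.5813


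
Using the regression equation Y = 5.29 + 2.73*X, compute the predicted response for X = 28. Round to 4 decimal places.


Plug X = 28 into Y = 5.29 + 2.73*X:
Y = 5.29 + 76.4400 = 81.7300.

81.7300


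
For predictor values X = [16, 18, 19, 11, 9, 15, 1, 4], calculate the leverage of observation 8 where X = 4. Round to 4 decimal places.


Compute xbar = 11.6250 with n = 8 observations.
SXX = 303.8750.
Leverage = 1/8 + (4 - 11.6250)^2/303.8750 = 0.3163.

0.3163


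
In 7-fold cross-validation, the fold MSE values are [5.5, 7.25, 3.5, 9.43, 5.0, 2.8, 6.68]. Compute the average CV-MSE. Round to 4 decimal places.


Add all fold MSEs: 40.1600.
Divide by k = 7: 40.1600/7 = 5.7371.

5.7371


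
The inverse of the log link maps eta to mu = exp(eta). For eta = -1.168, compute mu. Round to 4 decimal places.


Apply the inverse link:
mu = e^-1.168 = 0.3110.

0.3110


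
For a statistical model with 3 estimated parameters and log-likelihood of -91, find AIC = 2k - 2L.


Compute:
2k = 2*3 = 6.
-2*loglik = -2*(-91) = 182.
AIC = 6 + 182 = 188.

188


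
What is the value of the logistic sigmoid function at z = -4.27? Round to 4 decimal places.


Compute exp(4.2700) = 71.5216.
Sigmoid = 1 / (1 + 71.5216) = 1 / 72.5216 = 0.0138.

0.0138


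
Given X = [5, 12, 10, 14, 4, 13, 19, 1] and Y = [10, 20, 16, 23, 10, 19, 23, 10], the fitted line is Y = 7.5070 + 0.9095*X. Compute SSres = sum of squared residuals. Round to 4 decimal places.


Predicted values from Y = 7.5070 + 0.9095*X.
Residuals: [-2.0545, 1.5790, -0.6020, 2.7600, -1.1450, -0.3305, -1.7875, 1.5835].
SSres = 21.8171.

21.8171


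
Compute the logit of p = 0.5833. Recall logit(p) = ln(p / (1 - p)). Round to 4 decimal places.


The odds are p/(1-p) = 0.5833 / 0.4167 = 1.3998.
logit(p) = ln(1.3998) = 0.3363.

0.3363


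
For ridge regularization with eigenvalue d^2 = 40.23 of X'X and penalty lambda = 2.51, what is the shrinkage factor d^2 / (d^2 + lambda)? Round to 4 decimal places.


d^2 + lambda = 40.23 + 2.51 = 42.7400.
Shrinkage factor = 40.23/42.7400 = 0.9413.

0.9413


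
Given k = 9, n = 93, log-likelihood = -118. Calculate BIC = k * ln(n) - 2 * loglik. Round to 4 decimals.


k * ln(n) = 9 * ln(93) = 9 * 4.532599 = 40.793391.
-2 * loglik = -2 * (-118) = 236.
BIC = 40.793391 + 236 = 276.793391, which rounds to 276.7934.

276.7934


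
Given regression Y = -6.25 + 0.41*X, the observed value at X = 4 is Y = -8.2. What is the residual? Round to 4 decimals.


Predicted = -6.25 + 0.41 * 4 = -4.6100.
Residual = -8.2 - -4.6100 = -3.5900.

-3.5900


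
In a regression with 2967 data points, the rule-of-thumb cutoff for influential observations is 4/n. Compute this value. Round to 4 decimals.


The threshold is 4/n.
4/2967 = 0.0013.

0.0013


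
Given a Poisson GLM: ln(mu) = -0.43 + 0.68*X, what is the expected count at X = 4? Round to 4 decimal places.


Compute eta = -0.43 + 0.68 * 4 = 2.2900.
Apply inverse link: mu = e^2.2900 = 9.8749.

9.8749


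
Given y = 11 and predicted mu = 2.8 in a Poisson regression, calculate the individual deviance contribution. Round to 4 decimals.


Compute y*ln(y/mu) = 11*ln(11/2.8) = 11*1.368276 = 15.051036.
y - mu = 8.2.
D = 2*(15.051036 - (8.2)) = 13.702072, which rounds to 13.7021.

13.7021


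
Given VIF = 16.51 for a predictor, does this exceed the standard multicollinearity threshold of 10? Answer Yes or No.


Check: VIF = 16.51 vs threshold = 10.
Since 16.51 >= 10, the answer is Yes.

Yes


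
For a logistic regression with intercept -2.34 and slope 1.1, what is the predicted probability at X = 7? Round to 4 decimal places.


z = -2.34 + 1.1 * 7 = 5.3600.
Sigmoid: P = 1 / (1 + exp(-5.3600)) = 0.9953.

0.9953
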